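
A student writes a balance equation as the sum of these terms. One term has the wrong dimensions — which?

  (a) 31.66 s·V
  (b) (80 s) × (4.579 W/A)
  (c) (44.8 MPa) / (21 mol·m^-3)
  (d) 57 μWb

Reduce each to base SI dimensions:
  (a) V·s = J·C⁻¹·s = kg·m²·s⁻²·A⁻¹
  (b) [s] · [kg·m²·s⁻³·A⁻¹] = kg·m²·s⁻²·A⁻¹
  (c) [kg·m⁻¹·s⁻²] / [m⁻³·mol] = kg·m²·s⁻²·mol⁻¹
  (d) Wb = V·s = kg·m²·s⁻²·A⁻¹
All reduce to kg·m²·s⁻²·A⁻¹ except (c), which is kg·m²·s⁻²·mol⁻¹.

(c)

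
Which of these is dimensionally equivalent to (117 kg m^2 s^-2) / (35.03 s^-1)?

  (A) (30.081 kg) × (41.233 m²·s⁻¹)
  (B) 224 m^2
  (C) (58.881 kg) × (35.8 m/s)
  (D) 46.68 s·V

Reference: [kg·m²·s⁻²] / [s⁻¹] = kg·m²·s⁻¹.
Each option:
  (A) [kg] · [m²·s⁻¹] = kg·m²·s⁻¹  ← same
  (B) m²
  (C) [kg] · [m·s⁻¹] = kg·m·s⁻¹
  (D) V·s = J·C⁻¹·s = kg·m²·s⁻²·A⁻¹
Only (A) matches kg·m²·s⁻¹.

(A)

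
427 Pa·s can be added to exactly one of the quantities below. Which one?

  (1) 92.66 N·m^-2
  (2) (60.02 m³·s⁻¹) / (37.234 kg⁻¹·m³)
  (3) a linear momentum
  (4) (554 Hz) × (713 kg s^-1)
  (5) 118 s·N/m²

(5)

Reference: Pa·s = N·m⁻²·s = kg·m⁻¹·s⁻¹.
Each option:
  (1) N·m⁻² = kg·m·s⁻²·m⁻² = kg·m⁻¹·s⁻²
  (2) [m³·s⁻¹] / [kg⁻¹·m³] = kg·s⁻¹
  (3) [linear momentum] = kg·m·s⁻¹
  (4) [s⁻¹] · [kg·s⁻¹] = kg·s⁻²
  (5) N·s·m⁻² = kg·m·s⁻²·s·m⁻² = kg·m⁻¹·s⁻¹  ← same
Only (5) matches kg·m⁻¹·s⁻¹.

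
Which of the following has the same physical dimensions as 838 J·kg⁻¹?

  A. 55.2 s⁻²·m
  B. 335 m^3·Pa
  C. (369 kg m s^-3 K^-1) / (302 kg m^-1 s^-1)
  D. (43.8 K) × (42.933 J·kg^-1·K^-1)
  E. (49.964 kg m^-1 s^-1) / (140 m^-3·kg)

Reference: J·kg⁻¹ = N·m·kg⁻¹ = m²·s⁻².
Each option:
  A. m·s⁻²
  B. Pa·m³ = N·m⁻²·m³ = kg·m²·s⁻²
  C. [kg·m·s⁻³·K⁻¹] / [kg·m⁻¹·s⁻¹] = m²·s⁻²·K⁻¹
  D. [K] · [m²·s⁻²·K⁻¹] = m²·s⁻²  ← same
  E. [kg·m⁻¹·s⁻¹] / [kg·m⁻³] = m²·s⁻¹
Only D. matches m²·s⁻².

D.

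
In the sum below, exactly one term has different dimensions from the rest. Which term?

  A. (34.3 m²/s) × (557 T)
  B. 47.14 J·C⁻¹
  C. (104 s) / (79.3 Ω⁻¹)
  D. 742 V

C.

Work out the base dimensions of each:
  A. [m²·s⁻¹] · [kg·s⁻²·A⁻¹] = kg·m²·s⁻³·A⁻¹
  B. J·C⁻¹ = N·m·(s·A)⁻¹ = kg·m²·s⁻³·A⁻¹
  C. [s] / [kg⁻¹·m⁻²·s³·A²] = kg·m²·s⁻²·A⁻²
  D. V = J·C⁻¹ = kg·m²·s⁻³·A⁻¹
All reduce to kg·m²·s⁻³·A⁻¹ except C., which is kg·m²·s⁻²·A⁻².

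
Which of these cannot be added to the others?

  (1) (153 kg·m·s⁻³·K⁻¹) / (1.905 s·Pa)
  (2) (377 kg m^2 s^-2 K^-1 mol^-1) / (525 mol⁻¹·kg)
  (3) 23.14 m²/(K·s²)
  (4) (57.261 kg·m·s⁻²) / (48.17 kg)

Dimensions:
  (1) [kg·m·s⁻³·K⁻¹] / [kg·m⁻¹·s⁻¹] = m²·s⁻²·K⁻¹
  (2) [kg·m²·s⁻²·K⁻¹·mol⁻¹] / [kg·mol⁻¹] = m²·s⁻²·K⁻¹
  (3) m²·s⁻²·K⁻¹
  (4) [kg·m·s⁻²] / [kg] = m·s⁻²
All reduce to m²·s⁻²·K⁻¹ except (4), which is m·s⁻².

(4)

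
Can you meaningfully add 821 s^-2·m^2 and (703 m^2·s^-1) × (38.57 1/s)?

Yes

In SI base units:
  821 s^-2·m^2:  m²·s⁻²
  (703 m^2·s^-1) × (38.57 1/s):  [m²·s⁻¹] · [s⁻¹] = m²·s⁻²
Both are m²·s⁻², so they have the same dimensions and can be added.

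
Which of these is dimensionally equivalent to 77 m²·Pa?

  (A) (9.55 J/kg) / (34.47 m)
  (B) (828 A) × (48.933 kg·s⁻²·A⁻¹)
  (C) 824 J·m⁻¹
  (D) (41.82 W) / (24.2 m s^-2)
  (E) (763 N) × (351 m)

Reference: Pa·m² = N·m⁻²·m² = kg·m·s⁻².
Each option:
  (A) [m²·s⁻²] / [m] = m·s⁻²
  (B) [A] · [kg·s⁻²·A⁻¹] = kg·s⁻²
  (C) J·m⁻¹ = N·m·m⁻¹ = kg·m·s⁻²  ← same
  (D) [kg·m²·s⁻³] / [m·s⁻²] = kg·m·s⁻¹
  (E) [kg·m·s⁻²] · [m] = kg·m²·s⁻²
Only (C) matches kg·m·s⁻².

(C)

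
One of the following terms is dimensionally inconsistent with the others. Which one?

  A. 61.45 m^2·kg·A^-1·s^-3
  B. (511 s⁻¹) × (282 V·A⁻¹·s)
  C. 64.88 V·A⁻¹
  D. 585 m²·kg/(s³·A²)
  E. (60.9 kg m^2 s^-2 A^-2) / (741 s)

Expand each in SI base units:
  A. kg·m²·s⁻³·A⁻¹
  B. [s⁻¹] · [kg·m²·s⁻²·A⁻²] = kg·m²·s⁻³·A⁻²
  C. V·A⁻¹ = J·C⁻¹·A⁻¹ = kg·m²·s⁻³·A⁻²
  D. kg·m²·s⁻³·A⁻²
  E. [kg·m²·s⁻²·A⁻²] / [s] = kg·m²·s⁻³·A⁻²
All reduce to kg·m²·s⁻³·A⁻² except A., which is kg·m²·s⁻³·A⁻¹.

A.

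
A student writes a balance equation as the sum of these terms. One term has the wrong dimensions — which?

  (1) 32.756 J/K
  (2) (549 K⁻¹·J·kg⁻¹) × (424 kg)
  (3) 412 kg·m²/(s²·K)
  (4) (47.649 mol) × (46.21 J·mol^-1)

Reduce each to base SI dimensions:
  (1) J·K⁻¹ = N·m·K⁻¹ = kg·m²·s⁻²·K⁻¹
  (2) [m²·s⁻²·K⁻¹] · [kg] = kg·m²·s⁻²·K⁻¹
  (3) kg·m²·s⁻²·K⁻¹
  (4) [mol] · [kg·m²·s⁻²·mol⁻¹] = kg·m²·s⁻²
All reduce to kg·m²·s⁻²·K⁻¹ except (4), which is kg·m²·s⁻².

(4)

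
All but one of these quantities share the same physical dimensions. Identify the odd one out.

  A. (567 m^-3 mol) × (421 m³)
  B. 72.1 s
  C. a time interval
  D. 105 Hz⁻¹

A.

In SI base units:
  A. [m⁻³·mol] · [m³] = mol
  B. s
  C. [time interval] = s
  D. Hz⁻¹ = (s⁻¹)⁻¹ = s
All reduce to s except A., which is mol.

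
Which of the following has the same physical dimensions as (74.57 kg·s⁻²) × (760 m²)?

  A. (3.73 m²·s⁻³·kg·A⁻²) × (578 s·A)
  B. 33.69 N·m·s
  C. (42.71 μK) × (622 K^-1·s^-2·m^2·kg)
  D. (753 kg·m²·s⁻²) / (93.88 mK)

Reference: [kg·s⁻²] · [m²] = kg·m²·s⁻².
Each option:
  A. [kg·m²·s⁻³·A⁻²] · [s·A] = kg·m²·s⁻²·A⁻¹
  B. N·m·s = kg·m·s⁻²·m·s = kg·m²·s⁻¹
  C. [K] · [kg·m²·s⁻²·K⁻¹] = kg·m²·s⁻²  ← same
  D. [kg·m²·s⁻²] / [K] = kg·m²·s⁻²·K⁻¹
Only C. matches kg·m²·s⁻².

C.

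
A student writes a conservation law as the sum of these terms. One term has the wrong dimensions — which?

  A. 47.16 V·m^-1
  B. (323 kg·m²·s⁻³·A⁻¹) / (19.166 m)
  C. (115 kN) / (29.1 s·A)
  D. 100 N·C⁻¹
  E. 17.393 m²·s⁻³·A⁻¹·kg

E.

Dimensions:
  A. V·m⁻¹ = J·C⁻¹·m⁻¹ = kg·m·s⁻³·A⁻¹
  B. [kg·m²·s⁻³·A⁻¹] / [m] = kg·m·s⁻³·A⁻¹
  C. [kg·m·s⁻²] / [s·A] = kg·m·s⁻³·A⁻¹
  D. N·C⁻¹ = kg·m·s⁻²·(s·A)⁻¹ = kg·m·s⁻³·A⁻¹
  E. kg·m²·s⁻³·A⁻¹
All reduce to kg·m·s⁻³·A⁻¹ except E., which is kg·m²·s⁻³·A⁻¹.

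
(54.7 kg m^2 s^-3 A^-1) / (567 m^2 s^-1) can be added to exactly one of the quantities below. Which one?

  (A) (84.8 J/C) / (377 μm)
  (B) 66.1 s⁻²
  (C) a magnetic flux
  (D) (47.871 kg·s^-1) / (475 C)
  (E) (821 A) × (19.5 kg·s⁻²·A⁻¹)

Reference: [kg·m²·s⁻³·A⁻¹] / [m²·s⁻¹] = kg·s⁻²·A⁻¹.
Each option:
  (A) [kg·m²·s⁻³·A⁻¹] / [m] = kg·m·s⁻³·A⁻¹
  (B) s⁻²
  (C) [magnetic flux] = kg·m²·s⁻²·A⁻¹
  (D) [kg·s⁻¹] / [s·A] = kg·s⁻²·A⁻¹  ← same
  (E) [A] · [kg·s⁻²·A⁻¹] = kg·s⁻²
Only (D) matches kg·s⁻²·A⁻¹.

(D)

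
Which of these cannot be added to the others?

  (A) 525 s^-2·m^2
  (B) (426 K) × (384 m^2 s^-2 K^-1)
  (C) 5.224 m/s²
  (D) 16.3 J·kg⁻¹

In SI base units:
  (A) m²·s⁻²
  (B) [K] · [m²·s⁻²·K⁻¹] = m²·s⁻²
  (C) m·s⁻²
  (D) J·kg⁻¹ = N·m·kg⁻¹ = m²·s⁻²
All reduce to m²·s⁻² except (C), which is m·s⁻².

(C)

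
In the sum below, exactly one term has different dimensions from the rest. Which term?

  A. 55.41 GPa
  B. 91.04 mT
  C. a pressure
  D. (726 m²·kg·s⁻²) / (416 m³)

Work out the base dimensions of each:
  A. Pa = N·m⁻² = kg·m⁻¹·s⁻²
  B. T = Wb·m⁻² = kg·s⁻²·A⁻¹
  C. [pressure] = kg·m⁻¹·s⁻²
  D. [kg·m²·s⁻²] / [m³] = kg·m⁻¹·s⁻²
All reduce to kg·m⁻¹·s⁻² except B., which is kg·s⁻²·A⁻¹.

B.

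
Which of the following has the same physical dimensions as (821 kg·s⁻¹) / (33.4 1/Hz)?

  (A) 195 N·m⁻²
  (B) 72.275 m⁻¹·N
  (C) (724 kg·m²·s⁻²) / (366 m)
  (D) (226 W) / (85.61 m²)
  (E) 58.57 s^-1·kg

Reference: [kg·s⁻¹] / [s] = kg·s⁻².
Each option:
  (A) N·m⁻² = kg·m·s⁻²·m⁻² = kg·m⁻¹·s⁻²
  (B) N·m⁻¹ = kg·m·s⁻²·m⁻¹ = kg·s⁻²  ← same
  (C) [kg·m²·s⁻²] / [m] = kg·m·s⁻²
  (D) [kg·m²·s⁻³] / [m²] = kg·s⁻³
  (E) kg·s⁻¹
Only (B) matches kg·s⁻².

(B)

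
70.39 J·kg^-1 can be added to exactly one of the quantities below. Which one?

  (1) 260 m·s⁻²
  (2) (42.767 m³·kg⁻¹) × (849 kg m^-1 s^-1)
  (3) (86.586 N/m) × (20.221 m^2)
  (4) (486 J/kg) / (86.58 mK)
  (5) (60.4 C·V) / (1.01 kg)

Reference: J·kg⁻¹ = N·m·kg⁻¹ = m²·s⁻².
Each option:
  (1) m·s⁻²
  (2) [kg⁻¹·m³] · [kg·m⁻¹·s⁻¹] = m²·s⁻¹
  (3) [kg·s⁻²] · [m²] = kg·m²·s⁻²
  (4) [m²·s⁻²] / [K] = m²·s⁻²·K⁻¹
  (5) [kg·m²·s⁻²] / [kg] = m²·s⁻²  ← same
Only (5) matches m²·s⁻².

(5)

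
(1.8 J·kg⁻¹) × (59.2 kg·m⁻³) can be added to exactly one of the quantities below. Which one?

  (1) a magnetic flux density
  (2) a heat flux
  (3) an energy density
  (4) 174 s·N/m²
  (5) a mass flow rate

(3)

Reference: [m²·s⁻²] · [kg·m⁻³] = kg·m⁻¹·s⁻².
Each option:
  (1) [magnetic flux density] = kg·s⁻²·A⁻¹
  (2) [heat flux] = kg·s⁻³
  (3) [energy density] = kg·m⁻¹·s⁻²  ← same
  (4) N·s·m⁻² = kg·m·s⁻²·s·m⁻² = kg·m⁻¹·s⁻¹
  (5) [mass flow rate] = kg·s⁻¹
Only (3) matches kg·m⁻¹·s⁻².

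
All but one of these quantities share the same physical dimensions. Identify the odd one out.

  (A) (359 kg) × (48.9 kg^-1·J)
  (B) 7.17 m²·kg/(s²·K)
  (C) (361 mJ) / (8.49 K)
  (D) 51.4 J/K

(A)

Dimensions:
  (A) [kg] · [m²·s⁻²] = kg·m²·s⁻²
  (B) kg·m²·s⁻²·K⁻¹
  (C) [kg·m²·s⁻²] / [K] = kg·m²·s⁻²·K⁻¹
  (D) J·K⁻¹ = N·m·K⁻¹ = kg·m²·s⁻²·K⁻¹
All reduce to kg·m²·s⁻²·K⁻¹ except (A), which is kg·m²·s⁻².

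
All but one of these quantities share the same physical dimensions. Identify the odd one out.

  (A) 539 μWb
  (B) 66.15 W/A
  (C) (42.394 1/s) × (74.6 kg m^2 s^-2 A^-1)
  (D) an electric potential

Dimensions:
  (A) Wb = V·s = kg·m²·s⁻²·A⁻¹
  (B) W·A⁻¹ = J·s⁻¹·A⁻¹ = kg·m²·s⁻³·A⁻¹
  (C) [s⁻¹] · [kg·m²·s⁻²·A⁻¹] = kg·m²·s⁻³·A⁻¹
  (D) [electric potential] = kg·m²·s⁻³·A⁻¹
All reduce to kg·m²·s⁻³·A⁻¹ except (A), which is kg·m²·s⁻²·A⁻¹.

(A)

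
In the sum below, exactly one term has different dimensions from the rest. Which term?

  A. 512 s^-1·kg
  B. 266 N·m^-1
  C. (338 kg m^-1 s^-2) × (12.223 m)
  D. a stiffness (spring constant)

Reduce each to base SI dimensions:
  A. kg·s⁻¹
  B. N·m⁻¹ = kg·m·s⁻²·m⁻¹ = kg·s⁻²
  C. [kg·m⁻¹·s⁻²] · [m] = kg·s⁻²
  D. [stiffness (spring constant)] = kg·s⁻²
All reduce to kg·s⁻² except A., which is kg·s⁻¹.

A.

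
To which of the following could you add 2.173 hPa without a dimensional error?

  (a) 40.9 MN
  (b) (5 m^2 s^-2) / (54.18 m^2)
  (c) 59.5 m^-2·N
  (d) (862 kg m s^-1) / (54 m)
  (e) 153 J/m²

(c)

Reference: Pa = N·m⁻² = kg·m⁻¹·s⁻².
Each option:
  (a) N = kg·m·s⁻²
  (b) [m²·s⁻²] / [m²] = s⁻²
  (c) N·m⁻² = kg·m·s⁻²·m⁻² = kg·m⁻¹·s⁻²  ← same
  (d) [kg·m·s⁻¹] / [m] = kg·s⁻¹
  (e) J·m⁻² = N·m·m⁻² = kg·s⁻²
Only (c) matches kg·m⁻¹·s⁻².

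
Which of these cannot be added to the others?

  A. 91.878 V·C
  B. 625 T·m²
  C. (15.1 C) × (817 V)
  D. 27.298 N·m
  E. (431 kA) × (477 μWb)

B.

Reduce each to base SI dimensions:
  A. C·V = s·A·J·C⁻¹ = kg·m²·s⁻²
  B. T·m² = Wb·m⁻²·m² = kg·m²·s⁻²·A⁻¹
  C. [s·A] · [kg·m²·s⁻³·A⁻¹] = kg·m²·s⁻²
  D. N·m = kg·m·s⁻²·m = kg·m²·s⁻²
  E. [A] · [kg·m²·s⁻²·A⁻¹] = kg·m²·s⁻²
All reduce to kg·m²·s⁻² except B., which is kg·m²·s⁻²·A⁻¹.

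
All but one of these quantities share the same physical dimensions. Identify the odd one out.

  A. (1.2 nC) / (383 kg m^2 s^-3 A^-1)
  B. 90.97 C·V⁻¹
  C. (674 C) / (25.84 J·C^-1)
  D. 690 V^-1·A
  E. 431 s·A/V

In SI base units:
  A. [s·A] / [kg·m²·s⁻³·A⁻¹] = kg⁻¹·m⁻²·s⁴·A²
  B. C·V⁻¹ = s·A·(J·C⁻¹)⁻¹ = kg⁻¹·m⁻²·s⁴·A²
  C. [s·A] / [kg·m²·s⁻³·A⁻¹] = kg⁻¹·m⁻²·s⁴·A²
  D. A·V⁻¹ = A·(J·C⁻¹)⁻¹ = kg⁻¹·m⁻²·s³·A²
  E. A·s·V⁻¹ = A·s·(J·C⁻¹)⁻¹ = kg⁻¹·m⁻²·s⁴·A²
All reduce to kg⁻¹·m⁻²·s⁴·A² except D., which is kg⁻¹·m⁻²·s³·A².

D.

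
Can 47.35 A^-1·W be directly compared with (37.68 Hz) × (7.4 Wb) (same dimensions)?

Work out the base dimensions of each:
  47.35 A^-1·W:  W·A⁻¹ = J·s⁻¹·A⁻¹ = kg·m²·s⁻³·A⁻¹
  (37.68 Hz) × (7.4 Wb):  [s⁻¹] · [kg·m²·s⁻²·A⁻¹] = kg·m²·s⁻³·A⁻¹
Both are kg·m²·s⁻³·A⁻¹, so they have the same dimensions and can be added.

Yes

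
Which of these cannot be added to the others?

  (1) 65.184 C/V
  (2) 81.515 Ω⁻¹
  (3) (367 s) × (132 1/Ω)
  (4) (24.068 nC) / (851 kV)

(2)

Reduce each to base SI dimensions:
  (1) C·V⁻¹ = s·A·(J·C⁻¹)⁻¹ = kg⁻¹·m⁻²·s⁴·A²
  (2) Ω⁻¹ = (V·A⁻¹)⁻¹ = kg⁻¹·m⁻²·s³·A²
  (3) [s] · [kg⁻¹·m⁻²·s³·A²] = kg⁻¹·m⁻²·s⁴·A²
  (4) [s·A] / [kg·m²·s⁻³·A⁻¹] = kg⁻¹·m⁻²·s⁴·A²
All reduce to kg⁻¹·m⁻²·s⁴·A² except (2), which is kg⁻¹·m⁻²·s³·A².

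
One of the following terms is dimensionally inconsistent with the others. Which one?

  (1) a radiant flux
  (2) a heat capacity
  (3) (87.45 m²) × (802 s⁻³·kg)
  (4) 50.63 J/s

(2)

Reduce each to base SI dimensions:
  (1) [radiant flux] = kg·m²·s⁻³
  (2) [heat capacity] = kg·m²·s⁻²·K⁻¹
  (3) [m²] · [kg·s⁻³] = kg·m²·s⁻³
  (4) J·s⁻¹ = N·m·s⁻¹ = kg·m²·s⁻³
All reduce to kg·m²·s⁻³ except (2), which is kg·m²·s⁻²·K⁻¹.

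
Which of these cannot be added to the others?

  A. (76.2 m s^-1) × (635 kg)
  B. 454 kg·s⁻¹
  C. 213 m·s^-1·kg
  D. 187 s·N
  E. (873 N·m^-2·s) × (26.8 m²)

Dimensions:
  A. [m·s⁻¹] · [kg] = kg·m·s⁻¹
  B. kg·s⁻¹
  C. kg·m·s⁻¹
  D. N·s = kg·m·s⁻²·s = kg·m·s⁻¹
  E. [kg·m⁻¹·s⁻¹] · [m²] = kg·m·s⁻¹
All reduce to kg·m·s⁻¹ except B., which is kg·s⁻¹.

B.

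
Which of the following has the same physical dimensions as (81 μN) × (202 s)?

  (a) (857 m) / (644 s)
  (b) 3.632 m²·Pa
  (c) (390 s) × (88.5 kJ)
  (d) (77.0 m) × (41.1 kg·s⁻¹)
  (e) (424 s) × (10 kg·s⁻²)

Reference: [kg·m·s⁻²] · [s] = kg·m·s⁻¹.
Each option:
  (a) [m] / [s] = m·s⁻¹
  (b) Pa·m² = N·m⁻²·m² = kg·m·s⁻²
  (c) [s] · [kg·m²·s⁻²] = kg·m²·s⁻¹
  (d) [m] · [kg·s⁻¹] = kg·m·s⁻¹  ← same
  (e) [s] · [kg·s⁻²] = kg·s⁻¹
Only (d) matches kg·m·s⁻¹.

(d)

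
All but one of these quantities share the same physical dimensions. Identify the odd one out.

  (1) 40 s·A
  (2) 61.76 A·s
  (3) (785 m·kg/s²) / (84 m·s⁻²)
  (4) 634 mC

(3)

Expand each in SI base units:
  (1) s·A
  (2) A·s = s·A
  (3) [kg·m·s⁻²] / [m·s⁻²] = kg
  (4) C = s·A
All reduce to s·A except (3), which is kg.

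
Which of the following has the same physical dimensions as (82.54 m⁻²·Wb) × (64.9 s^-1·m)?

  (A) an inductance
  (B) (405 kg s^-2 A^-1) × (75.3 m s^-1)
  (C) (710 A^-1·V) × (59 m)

(B)

Reference: [kg·s⁻²·A⁻¹] · [m·s⁻¹] = kg·m·s⁻³·A⁻¹.
Each option:
  (A) [inductance] = kg·m²·s⁻²·A⁻²
  (B) [kg·s⁻²·A⁻¹] · [m·s⁻¹] = kg·m·s⁻³·A⁻¹  ← same
  (C) [kg·m²·s⁻³·A⁻²] · [m] = kg·m³·s⁻³·A⁻²
Only (B) matches kg·m·s⁻³·A⁻¹.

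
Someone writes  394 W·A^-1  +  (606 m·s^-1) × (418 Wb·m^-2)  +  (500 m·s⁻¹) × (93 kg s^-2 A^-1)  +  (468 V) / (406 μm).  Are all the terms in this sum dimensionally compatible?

Dimensions:
  394 W·A^-1:  W·A⁻¹ = J·s⁻¹·A⁻¹ = kg·m²·s⁻³·A⁻¹
  (606 m·s^-1) × (418 Wb·m^-2):  [m·s⁻¹] · [kg·s⁻²·A⁻¹] = kg·m·s⁻³·A⁻¹
  (500 m·s⁻¹) × (93 kg s^-2 A^-1):  [m·s⁻¹] · [kg·s⁻²·A⁻¹] = kg·m·s⁻³·A⁻¹
  (468 V) / (406 μm):  [kg·m²·s⁻³·A⁻¹] / [m] = kg·m·s⁻³·A⁻¹
The terms do not share a single dimension (kg·m²·s⁻³·A⁻¹ vs kg·m·s⁻³·A⁻¹).

No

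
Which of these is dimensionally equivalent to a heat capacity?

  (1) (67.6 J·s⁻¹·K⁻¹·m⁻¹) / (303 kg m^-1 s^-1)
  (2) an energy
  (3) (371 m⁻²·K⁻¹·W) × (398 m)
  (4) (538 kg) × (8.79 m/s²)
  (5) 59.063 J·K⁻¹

(5)

Reference: [heat capacity] = kg·m²·s⁻²·K⁻¹.
Each option:
  (1) [kg·m·s⁻³·K⁻¹] / [kg·m⁻¹·s⁻¹] = m²·s⁻²·K⁻¹
  (2) [energy] = kg·m²·s⁻²
  (3) [kg·s⁻³·K⁻¹] · [m] = kg·m·s⁻³·K⁻¹
  (4) [kg] · [m·s⁻²] = kg·m·s⁻²
  (5) J·K⁻¹ = N·m·K⁻¹ = kg·m²·s⁻²·K⁻¹  ← same
Only (5) matches kg·m²·s⁻²·K⁻¹.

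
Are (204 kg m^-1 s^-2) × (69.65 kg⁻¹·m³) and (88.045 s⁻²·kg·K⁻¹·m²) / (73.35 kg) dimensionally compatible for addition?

No

Dimensions:
  (204 kg m^-1 s^-2) × (69.65 kg⁻¹·m³):  [kg·m⁻¹·s⁻²] · [kg⁻¹·m³] = m²·s⁻²
  (88.045 s⁻²·kg·K⁻¹·m²) / (73.35 kg):  [kg·m²·s⁻²·K⁻¹] / [kg] = m²·s⁻²·K⁻¹
m²·s⁻² ≠ m²·s⁻²·K⁻¹, so they cannot be added.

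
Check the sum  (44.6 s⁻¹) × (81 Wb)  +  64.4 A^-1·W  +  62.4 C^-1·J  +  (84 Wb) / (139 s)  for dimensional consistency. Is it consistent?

Yes

Reduce each to base SI dimensions:
  (44.6 s⁻¹) × (81 Wb):  [s⁻¹] · [kg·m²·s⁻²·A⁻¹] = kg·m²·s⁻³·A⁻¹
  64.4 A^-1·W:  W·A⁻¹ = J·s⁻¹·A⁻¹ = kg·m²·s⁻³·A⁻¹
  62.4 C^-1·J:  J·C⁻¹ = N·m·(s·A)⁻¹ = kg·m²·s⁻³·A⁻¹
  (84 Wb) / (139 s):  [kg·m²·s⁻²·A⁻¹] / [s] = kg·m²·s⁻³·A⁻¹
Every term reduces to kg·m²·s⁻³·A⁻¹.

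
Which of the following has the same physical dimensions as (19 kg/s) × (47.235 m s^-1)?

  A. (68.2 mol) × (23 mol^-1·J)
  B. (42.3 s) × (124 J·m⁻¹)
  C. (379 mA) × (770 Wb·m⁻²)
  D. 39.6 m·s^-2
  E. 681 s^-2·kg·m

E.

Reference: [kg·s⁻¹] · [m·s⁻¹] = kg·m·s⁻².
Each option:
  A. [mol] · [kg·m²·s⁻²·mol⁻¹] = kg·m²·s⁻²
  B. [s] · [kg·m·s⁻²] = kg·m·s⁻¹
  C. [A] · [kg·s⁻²·A⁻¹] = kg·s⁻²
  D. m·s⁻²
  E. kg·m·s⁻²  ← same
Only E. matches kg·m·s⁻².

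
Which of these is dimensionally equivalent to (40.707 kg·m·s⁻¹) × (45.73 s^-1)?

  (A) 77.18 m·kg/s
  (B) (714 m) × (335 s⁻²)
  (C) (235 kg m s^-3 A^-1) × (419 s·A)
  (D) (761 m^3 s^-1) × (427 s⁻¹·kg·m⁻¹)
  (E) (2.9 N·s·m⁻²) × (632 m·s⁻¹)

Reference: [kg·m·s⁻¹] · [s⁻¹] = kg·m·s⁻².
Each option:
  (A) kg·m·s⁻¹
  (B) [m] · [s⁻²] = m·s⁻²
  (C) [kg·m·s⁻³·A⁻¹] · [s·A] = kg·m·s⁻²  ← same
  (D) [m³·s⁻¹] · [kg·m⁻¹·s⁻¹] = kg·m²·s⁻²
  (E) [kg·m⁻¹·s⁻¹] · [m·s⁻¹] = kg·s⁻²
Only (C) matches kg·m·s⁻².

(C)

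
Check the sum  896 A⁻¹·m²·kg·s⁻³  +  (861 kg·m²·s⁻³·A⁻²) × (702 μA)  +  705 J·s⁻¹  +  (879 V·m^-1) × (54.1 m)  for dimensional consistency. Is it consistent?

Dimensions:
  896 A⁻¹·m²·kg·s⁻³:  kg·m²·s⁻³·A⁻¹
  (861 kg·m²·s⁻³·A⁻²) × (702 μA):  [kg·m²·s⁻³·A⁻²] · [A] = kg·m²·s⁻³·A⁻¹
  705 J·s⁻¹:  J·s⁻¹ = N·m·s⁻¹ = kg·m²·s⁻³
  (879 V·m^-1) × (54.1 m):  [kg·m·s⁻³·A⁻¹] · [m] = kg·m²·s⁻³·A⁻¹
The terms do not share a single dimension (kg·m²·s⁻³ vs kg·m²·s⁻³·A⁻¹).

No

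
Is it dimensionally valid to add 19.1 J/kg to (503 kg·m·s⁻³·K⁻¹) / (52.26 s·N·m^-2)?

No

Work out the base dimensions of each:
  19.1 J/kg:  J·kg⁻¹ = N·m·kg⁻¹ = m²·s⁻²
  (503 kg·m·s⁻³·K⁻¹) / (52.26 s·N·m^-2):  [kg·m·s⁻³·K⁻¹] / [kg·m⁻¹·s⁻¹] = m²·s⁻²·K⁻¹
m²·s⁻² ≠ m²·s⁻²·K⁻¹, so they cannot be added.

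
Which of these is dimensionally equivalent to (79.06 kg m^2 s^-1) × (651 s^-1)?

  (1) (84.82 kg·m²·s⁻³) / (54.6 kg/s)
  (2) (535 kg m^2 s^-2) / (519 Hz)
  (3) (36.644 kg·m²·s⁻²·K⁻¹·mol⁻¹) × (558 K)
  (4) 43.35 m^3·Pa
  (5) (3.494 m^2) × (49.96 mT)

(4)

Reference: [kg·m²·s⁻¹] · [s⁻¹] = kg·m²·s⁻².
Each option:
  (1) [kg·m²·s⁻³] / [kg·s⁻¹] = m²·s⁻²
  (2) [kg·m²·s⁻²] / [s⁻¹] = kg·m²·s⁻¹
  (3) [kg·m²·s⁻²·K⁻¹·mol⁻¹] · [K] = kg·m²·s⁻²·mol⁻¹
  (4) Pa·m³ = N·m⁻²·m³ = kg·m²·s⁻²  ← same
  (5) [m²] · [kg·s⁻²·A⁻¹] = kg·m²·s⁻²·A⁻¹
Only (4) matches kg·m²·s⁻².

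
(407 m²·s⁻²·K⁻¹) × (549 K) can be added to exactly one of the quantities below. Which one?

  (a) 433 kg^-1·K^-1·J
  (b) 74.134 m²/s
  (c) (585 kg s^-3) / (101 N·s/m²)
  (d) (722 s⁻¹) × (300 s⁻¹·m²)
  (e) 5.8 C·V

(d)

Reference: [m²·s⁻²·K⁻¹] · [K] = m²·s⁻².
Each option:
  (a) J·kg⁻¹·K⁻¹ = N·m·kg⁻¹·K⁻¹ = m²·s⁻²·K⁻¹
  (b) m²·s⁻¹
  (c) [kg·s⁻³] / [kg·m⁻¹·s⁻¹] = m·s⁻²
  (d) [s⁻¹] · [m²·s⁻¹] = m²·s⁻²  ← same
  (e) C·V = s·A·J·C⁻¹ = kg·m²·s⁻²
Only (d) matches m²·s⁻².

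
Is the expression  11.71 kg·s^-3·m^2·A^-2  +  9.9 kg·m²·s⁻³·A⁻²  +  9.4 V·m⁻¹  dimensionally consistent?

Reduce each to base SI dimensions:
  11.71 kg·s^-3·m^2·A^-2:  kg·m²·s⁻³·A⁻²
  9.9 kg·m²·s⁻³·A⁻²:  kg·m²·s⁻³·A⁻²
  9.4 V·m⁻¹:  V·m⁻¹ = J·C⁻¹·m⁻¹ = kg·m·s⁻³·A⁻¹
The terms do not share a single dimension (kg·m²·s⁻³·A⁻² vs kg·m·s⁻³·A⁻¹).

No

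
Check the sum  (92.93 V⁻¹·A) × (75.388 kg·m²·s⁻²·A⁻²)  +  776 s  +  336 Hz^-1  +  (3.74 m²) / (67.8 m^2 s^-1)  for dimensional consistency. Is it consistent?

Work out the base dimensions of each:
  (92.93 V⁻¹·A) × (75.388 kg·m²·s⁻²·A⁻²):  [kg⁻¹·m⁻²·s³·A²] · [kg·m²·s⁻²·A⁻²] = s
  776 s:  s
  336 Hz^-1:  Hz⁻¹ = (s⁻¹)⁻¹ = s
  (3.74 m²) / (67.8 m^2 s^-1):  [m²] / [m²·s⁻¹] = s
Every term reduces to s.

Yes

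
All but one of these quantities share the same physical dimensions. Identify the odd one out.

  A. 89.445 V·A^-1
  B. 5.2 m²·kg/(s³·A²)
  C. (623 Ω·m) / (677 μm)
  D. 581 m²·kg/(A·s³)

D.

Work out the base dimensions of each:
  A. V·A⁻¹ = J·C⁻¹·A⁻¹ = kg·m²·s⁻³·A⁻²
  B. kg·m²·s⁻³·A⁻²
  C. [kg·m³·s⁻³·A⁻²] / [m] = kg·m²·s⁻³·A⁻²
  D. kg·m²·s⁻³·A⁻¹
All reduce to kg·m²·s⁻³·A⁻² except D., which is kg·m²·s⁻³·A⁻¹.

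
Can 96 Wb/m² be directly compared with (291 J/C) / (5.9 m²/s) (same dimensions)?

In SI base units:
  96 Wb/m²:  Wb·m⁻² = V·s·m⁻² = kg·s⁻²·A⁻¹
  (291 J/C) / (5.9 m²/s):  [kg·m²·s⁻³·A⁻¹] / [m²·s⁻¹] = kg·s⁻²·A⁻¹
Both are kg·s⁻²·A⁻¹, so they have the same dimensions and can be added.

Yes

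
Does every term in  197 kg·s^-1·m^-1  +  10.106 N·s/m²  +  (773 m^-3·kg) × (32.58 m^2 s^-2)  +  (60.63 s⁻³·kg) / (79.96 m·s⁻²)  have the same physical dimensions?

Work out the base dimensions of each:
  197 kg·s^-1·m^-1:  kg·m⁻¹·s⁻¹
  10.106 N·s/m²:  N·s·m⁻² = kg·m·s⁻²·s·m⁻² = kg·m⁻¹·s⁻¹
  (773 m^-3·kg) × (32.58 m^2 s^-2):  [kg·m⁻³] · [m²·s⁻²] = kg·m⁻¹·s⁻²
  (60.63 s⁻³·kg) / (79.96 m·s⁻²):  [kg·s⁻³] / [m·s⁻²] = kg·m⁻¹·s⁻¹
The terms do not share a single dimension (kg·m⁻¹·s⁻² vs kg·m⁻¹·s⁻¹).

No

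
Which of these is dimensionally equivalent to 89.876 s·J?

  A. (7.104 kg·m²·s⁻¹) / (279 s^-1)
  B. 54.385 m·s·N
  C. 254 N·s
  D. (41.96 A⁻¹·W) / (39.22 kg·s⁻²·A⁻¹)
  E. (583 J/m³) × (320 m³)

B.

Reference: J·s = N·m·s = kg·m²·s⁻¹.
Each option:
  A. [kg·m²·s⁻¹] / [s⁻¹] = kg·m²
  B. N·m·s = kg·m·s⁻²·m·s = kg·m²·s⁻¹  ← same
  C. N·s = kg·m·s⁻²·s = kg·m·s⁻¹
  D. [kg·m²·s⁻³·A⁻¹] / [kg·s⁻²·A⁻¹] = m²·s⁻¹
  E. [kg·m⁻¹·s⁻²] · [m³] = kg·m²·s⁻²
Only B. matches kg·m²·s⁻¹.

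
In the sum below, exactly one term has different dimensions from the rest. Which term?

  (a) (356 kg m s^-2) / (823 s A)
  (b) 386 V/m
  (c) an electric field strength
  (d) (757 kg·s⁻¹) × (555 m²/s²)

(d)

Dimensions:
  (a) [kg·m·s⁻²] / [s·A] = kg·m·s⁻³·A⁻¹
  (b) V·m⁻¹ = J·C⁻¹·m⁻¹ = kg·m·s⁻³·A⁻¹
  (c) [electric field strength] = kg·m·s⁻³·A⁻¹
  (d) [kg·s⁻¹] · [m²·s⁻²] = kg·m²·s⁻³
All reduce to kg·m·s⁻³·A⁻¹ except (d), which is kg·m²·s⁻³.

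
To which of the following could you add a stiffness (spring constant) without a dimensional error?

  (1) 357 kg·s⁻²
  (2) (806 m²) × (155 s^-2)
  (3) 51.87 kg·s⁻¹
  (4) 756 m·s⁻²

Reference: [stiffness (spring constant)] = kg·s⁻².
Each option:
  (1) kg·s⁻²  ← same
  (2) [m²] · [s⁻²] = m²·s⁻²
  (3) kg·s⁻¹
  (4) m·s⁻²
Only (1) matches kg·s⁻².

(1)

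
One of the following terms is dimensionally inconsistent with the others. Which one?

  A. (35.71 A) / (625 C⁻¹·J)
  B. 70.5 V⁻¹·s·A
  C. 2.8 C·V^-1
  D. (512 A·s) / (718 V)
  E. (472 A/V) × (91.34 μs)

A.

Work out the base dimensions of each:
  A. [A] / [kg·m²·s⁻³·A⁻¹] = kg⁻¹·m⁻²·s³·A²
  B. A·s·V⁻¹ = A·s·(J·C⁻¹)⁻¹ = kg⁻¹·m⁻²·s⁴·A²
  C. C·V⁻¹ = s·A·(J·C⁻¹)⁻¹ = kg⁻¹·m⁻²·s⁴·A²
  D. [s·A] / [kg·m²·s⁻³·A⁻¹] = kg⁻¹·m⁻²·s⁴·A²
  E. [kg⁻¹·m⁻²·s³·A²] · [s] = kg⁻¹·m⁻²·s⁴·A²
All reduce to kg⁻¹·m⁻²·s⁴·A² except A., which is kg⁻¹·m⁻²·s³·A².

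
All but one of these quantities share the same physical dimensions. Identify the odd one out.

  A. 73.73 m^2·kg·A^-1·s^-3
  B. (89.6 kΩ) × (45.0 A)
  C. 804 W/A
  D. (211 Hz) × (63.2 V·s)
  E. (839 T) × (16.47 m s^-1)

E.

Work out the base dimensions of each:
  A. kg·m²·s⁻³·A⁻¹
  B. [kg·m²·s⁻³·A⁻²] · [A] = kg·m²·s⁻³·A⁻¹
  C. W·A⁻¹ = J·s⁻¹·A⁻¹ = kg·m²·s⁻³·A⁻¹
  D. [s⁻¹] · [kg·m²·s⁻²·A⁻¹] = kg·m²·s⁻³·A⁻¹
  E. [kg·s⁻²·A⁻¹] · [m·s⁻¹] = kg·m·s⁻³·A⁻¹
All reduce to kg·m²·s⁻³·A⁻¹ except E., which is kg·m·s⁻³·A⁻¹.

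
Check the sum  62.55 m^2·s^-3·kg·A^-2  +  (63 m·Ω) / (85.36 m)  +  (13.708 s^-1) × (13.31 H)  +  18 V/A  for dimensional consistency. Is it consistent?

Expand each in SI base units:
  62.55 m^2·s^-3·kg·A^-2:  kg·m²·s⁻³·A⁻²
  (63 m·Ω) / (85.36 m):  [kg·m³·s⁻³·A⁻²] / [m] = kg·m²·s⁻³·A⁻²
  (13.708 s^-1) × (13.31 H):  [s⁻¹] · [kg·m²·s⁻²·A⁻²] = kg·m²·s⁻³·A⁻²
  18 V/A:  V·A⁻¹ = J·C⁻¹·A⁻¹ = kg·m²·s⁻³·A⁻²
Every term reduces to kg·m²·s⁻³·A⁻².

Yes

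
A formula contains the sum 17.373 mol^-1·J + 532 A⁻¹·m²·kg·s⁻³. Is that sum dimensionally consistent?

No

In SI base units:
  17.373 mol^-1·J:  J·mol⁻¹ = N·m·mol⁻¹ = kg·m²·s⁻²·mol⁻¹
  532 A⁻¹·m²·kg·s⁻³:  kg·m²·s⁻³·A⁻¹
kg·m²·s⁻²·mol⁻¹ ≠ kg·m²·s⁻³·A⁻¹, so they cannot be added.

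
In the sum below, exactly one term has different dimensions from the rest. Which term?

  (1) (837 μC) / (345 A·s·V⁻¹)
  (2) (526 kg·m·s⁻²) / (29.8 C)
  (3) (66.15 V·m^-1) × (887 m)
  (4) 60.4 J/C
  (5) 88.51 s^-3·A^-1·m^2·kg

Expand each in SI base units:
  (1) [s·A] / [kg⁻¹·m⁻²·s⁴·A²] = kg·m²·s⁻³·A⁻¹
  (2) [kg·m·s⁻²] / [s·A] = kg·m·s⁻³·A⁻¹
  (3) [kg·m·s⁻³·A⁻¹] · [m] = kg·m²·s⁻³·A⁻¹
  (4) J·C⁻¹ = N·m·(s·A)⁻¹ = kg·m²·s⁻³·A⁻¹
  (5) kg·m²·s⁻³·A⁻¹
All reduce to kg·m²·s⁻³·A⁻¹ except (2), which is kg·m·s⁻³·A⁻¹.

(2)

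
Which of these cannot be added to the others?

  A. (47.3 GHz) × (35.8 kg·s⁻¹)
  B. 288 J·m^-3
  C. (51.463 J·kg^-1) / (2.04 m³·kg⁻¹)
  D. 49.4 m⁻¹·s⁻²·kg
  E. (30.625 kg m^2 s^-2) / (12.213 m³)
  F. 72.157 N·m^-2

A.

Work out the base dimensions of each:
  A. [s⁻¹] · [kg·s⁻¹] = kg·s⁻²
  B. J·m⁻³ = N·m·m⁻³ = kg·m⁻¹·s⁻²
  C. [m²·s⁻²] / [kg⁻¹·m³] = kg·m⁻¹·s⁻²
  D. kg·m⁻¹·s⁻²
  E. [kg·m²·s⁻²] / [m³] = kg·m⁻¹·s⁻²
  F. N·m⁻² = kg·m·s⁻²·m⁻² = kg·m⁻¹·s⁻²
All reduce to kg·m⁻¹·s⁻² except A., which is kg·s⁻².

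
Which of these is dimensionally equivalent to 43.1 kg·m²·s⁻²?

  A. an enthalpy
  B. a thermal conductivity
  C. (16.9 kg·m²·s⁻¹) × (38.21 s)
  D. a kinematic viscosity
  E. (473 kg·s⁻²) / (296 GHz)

A.

Reference: kg·m²·s⁻².
Each option:
  A. [enthalpy] = kg·m²·s⁻²  ← same
  B. [thermal conductivity] = kg·m·s⁻³·K⁻¹
  C. [kg·m²·s⁻¹] · [s] = kg·m²
  D. [kinematic viscosity] = m²·s⁻¹
  E. [kg·s⁻²] / [s⁻¹] = kg·s⁻¹
Only A. matches kg·m²·s⁻².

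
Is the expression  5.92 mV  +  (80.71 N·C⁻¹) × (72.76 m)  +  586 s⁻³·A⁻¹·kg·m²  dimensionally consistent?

Work out the base dimensions of each:
  5.92 mV:  V = J·C⁻¹ = kg·m²·s⁻³·A⁻¹
  (80.71 N·C⁻¹) × (72.76 m):  [kg·m·s⁻³·A⁻¹] · [m] = kg·m²·s⁻³·A⁻¹
  586 s⁻³·A⁻¹·kg·m²:  kg·m²·s⁻³·A⁻¹
Every term reduces to kg·m²·s⁻³·A⁻¹.

Yes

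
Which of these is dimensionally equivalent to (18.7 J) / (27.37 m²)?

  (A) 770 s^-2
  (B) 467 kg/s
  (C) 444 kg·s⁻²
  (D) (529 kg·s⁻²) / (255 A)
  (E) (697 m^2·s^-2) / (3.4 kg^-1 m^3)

(C)

Reference: [kg·m²·s⁻²] / [m²] = kg·s⁻².
Each option:
  (A) s⁻²
  (B) kg·s⁻¹
  (C) kg·s⁻²  ← same
  (D) [kg·s⁻²] / [A] = kg·s⁻²·A⁻¹
  (E) [m²·s⁻²] / [kg⁻¹·m³] = kg·m⁻¹·s⁻²
Only (C) matches kg·s⁻².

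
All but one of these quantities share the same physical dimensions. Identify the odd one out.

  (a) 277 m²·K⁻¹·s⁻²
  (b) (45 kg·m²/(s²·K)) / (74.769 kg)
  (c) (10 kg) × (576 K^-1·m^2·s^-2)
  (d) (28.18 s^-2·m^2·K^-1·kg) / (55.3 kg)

Dimensions:
  (a) m²·s⁻²·K⁻¹
  (b) [kg·m²·s⁻²·K⁻¹] / [kg] = m²·s⁻²·K⁻¹
  (c) [kg] · [m²·s⁻²·K⁻¹] = kg·m²·s⁻²·K⁻¹
  (d) [kg·m²·s⁻²·K⁻¹] / [kg] = m²·s⁻²·K⁻¹
All reduce to m²·s⁻²·K⁻¹ except (c), which is kg·m²·s⁻²·K⁻¹.

(c)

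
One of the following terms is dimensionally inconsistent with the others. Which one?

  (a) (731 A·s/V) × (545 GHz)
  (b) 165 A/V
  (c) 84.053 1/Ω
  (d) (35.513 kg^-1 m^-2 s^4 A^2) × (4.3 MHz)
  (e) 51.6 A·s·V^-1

Dimensions:
  (a) [kg⁻¹·m⁻²·s⁴·A²] · [s⁻¹] = kg⁻¹·m⁻²·s³·A²
  (b) A·V⁻¹ = A·(J·C⁻¹)⁻¹ = kg⁻¹·m⁻²·s³·A²
  (c) Ω⁻¹ = (V·A⁻¹)⁻¹ = kg⁻¹·m⁻²·s³·A²
  (d) [kg⁻¹·m⁻²·s⁴·A²] · [s⁻¹] = kg⁻¹·m⁻²·s³·A²
  (e) A·s·V⁻¹ = A·s·(J·C⁻¹)⁻¹ = kg⁻¹·m⁻²·s⁴·A²
All reduce to kg⁻¹·m⁻²·s³·A² except (e), which is kg⁻¹·m⁻²·s⁴·A².

(e)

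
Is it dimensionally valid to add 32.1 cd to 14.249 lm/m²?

In SI base units:
  32.1 cd:  cd
  14.249 lm/m²:  lm·m⁻² = cd·m⁻² = m⁻²·cd
cd ≠ m⁻²·cd, so they cannot be added.

No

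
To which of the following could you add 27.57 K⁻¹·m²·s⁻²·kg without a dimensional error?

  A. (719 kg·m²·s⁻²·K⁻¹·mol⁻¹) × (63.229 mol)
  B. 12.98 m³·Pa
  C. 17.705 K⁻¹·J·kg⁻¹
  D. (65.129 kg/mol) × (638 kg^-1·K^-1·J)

A.

Reference: kg·m²·s⁻²·K⁻¹.
Each option:
  A. [kg·m²·s⁻²·K⁻¹·mol⁻¹] · [mol] = kg·m²·s⁻²·K⁻¹  ← same
  B. Pa·m³ = N·m⁻²·m³ = kg·m²·s⁻²
  C. J·kg⁻¹·K⁻¹ = N·m·kg⁻¹·K⁻¹ = m²·s⁻²·K⁻¹
  D. [kg·mol⁻¹] · [m²·s⁻²·K⁻¹] = kg·m²·s⁻²·K⁻¹·mol⁻¹
Only A. matches kg·m²·s⁻²·K⁻¹.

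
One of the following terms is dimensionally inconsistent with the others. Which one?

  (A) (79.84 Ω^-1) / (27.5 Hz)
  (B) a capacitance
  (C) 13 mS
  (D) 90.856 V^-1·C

(C)

Reduce each to base SI dimensions:
  (A) [kg⁻¹·m⁻²·s³·A²] / [s⁻¹] = kg⁻¹·m⁻²·s⁴·A²
  (B) [capacitance] = kg⁻¹·m⁻²·s⁴·A²
  (C) S = Ω⁻¹ = kg⁻¹·m⁻²·s³·A²
  (D) C·V⁻¹ = s·A·(J·C⁻¹)⁻¹ = kg⁻¹·m⁻²·s⁴·A²
All reduce to kg⁻¹·m⁻²·s⁴·A² except (C), which is kg⁻¹·m⁻²·s³·A².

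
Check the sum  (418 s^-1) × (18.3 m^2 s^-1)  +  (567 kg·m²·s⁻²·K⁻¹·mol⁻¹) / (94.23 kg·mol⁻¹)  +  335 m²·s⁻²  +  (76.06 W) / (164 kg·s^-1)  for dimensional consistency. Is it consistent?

In SI base units:
  (418 s^-1) × (18.3 m^2 s^-1):  [s⁻¹] · [m²·s⁻¹] = m²·s⁻²
  (567 kg·m²·s⁻²·K⁻¹·mol⁻¹) / (94.23 kg·mol⁻¹):  [kg·m²·s⁻²·K⁻¹·mol⁻¹] / [kg·mol⁻¹] = m²·s⁻²·K⁻¹
  335 m²·s⁻²:  m²·s⁻²
  (76.06 W) / (164 kg·s^-1):  [kg·m²·s⁻³] / [kg·s⁻¹] = m²·s⁻²
The terms do not share a single dimension (m²·s⁻² vs m²·s⁻²·K⁻¹).

No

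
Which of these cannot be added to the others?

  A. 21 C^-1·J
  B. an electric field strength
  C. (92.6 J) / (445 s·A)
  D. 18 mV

Dimensions:
  A. J·C⁻¹ = N·m·(s·A)⁻¹ = kg·m²·s⁻³·A⁻¹
  B. [electric field strength] = kg·m·s⁻³·A⁻¹
  C. [kg·m²·s⁻²] / [s·A] = kg·m²·s⁻³·A⁻¹
  D. V = J·C⁻¹ = kg·m²·s⁻³·A⁻¹
All reduce to kg·m²·s⁻³·A⁻¹ except B., which is kg·m·s⁻³·A⁻¹.

B.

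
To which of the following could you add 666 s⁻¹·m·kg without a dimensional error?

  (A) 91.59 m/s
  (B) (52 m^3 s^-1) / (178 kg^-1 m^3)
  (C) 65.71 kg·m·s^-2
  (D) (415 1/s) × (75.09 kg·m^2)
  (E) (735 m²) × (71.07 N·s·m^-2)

(E)

Reference: kg·m·s⁻¹.
Each option:
  (A) m·s⁻¹
  (B) [m³·s⁻¹] / [kg⁻¹·m³] = kg·s⁻¹
  (C) kg·m·s⁻²
  (D) [s⁻¹] · [kg·m²] = kg·m²·s⁻¹
  (E) [m²] · [kg·m⁻¹·s⁻¹] = kg·m·s⁻¹  ← same
Only (E) matches kg·m·s⁻¹.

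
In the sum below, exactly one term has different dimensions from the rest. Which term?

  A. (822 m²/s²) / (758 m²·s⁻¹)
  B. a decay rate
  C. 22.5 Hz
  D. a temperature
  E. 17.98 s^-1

Reduce each to base SI dimensions:
  A. [m²·s⁻²] / [m²·s⁻¹] = s⁻¹
  B. [decay rate] = s⁻¹
  C. Hz = s⁻¹
  D. [temperature] = K
  E. s⁻¹
All reduce to s⁻¹ except D., which is K.

D.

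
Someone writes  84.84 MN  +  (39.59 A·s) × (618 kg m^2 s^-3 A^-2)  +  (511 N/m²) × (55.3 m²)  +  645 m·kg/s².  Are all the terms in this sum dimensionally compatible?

Dimensions:
  84.84 MN:  N = kg·m·s⁻²
  (39.59 A·s) × (618 kg m^2 s^-3 A^-2):  [s·A] · [kg·m²·s⁻³·A⁻²] = kg·m²·s⁻²·A⁻¹
  (511 N/m²) × (55.3 m²):  [kg·m⁻¹·s⁻²] · [m²] = kg·m·s⁻²
  645 m·kg/s²:  kg·m·s⁻²
The terms do not share a single dimension (kg·m²·s⁻²·A⁻¹ vs kg·m·s⁻²).

No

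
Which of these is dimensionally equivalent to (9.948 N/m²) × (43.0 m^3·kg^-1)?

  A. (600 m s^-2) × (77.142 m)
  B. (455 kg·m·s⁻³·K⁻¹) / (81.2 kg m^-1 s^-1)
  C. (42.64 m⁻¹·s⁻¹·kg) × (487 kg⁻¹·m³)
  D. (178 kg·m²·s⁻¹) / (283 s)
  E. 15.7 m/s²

A.

Reference: [kg·m⁻¹·s⁻²] · [kg⁻¹·m³] = m²·s⁻².
Each option:
  A. [m·s⁻²] · [m] = m²·s⁻²  ← same
  B. [kg·m·s⁻³·K⁻¹] / [kg·m⁻¹·s⁻¹] = m²·s⁻²·K⁻¹
  C. [kg·m⁻¹·s⁻¹] · [kg⁻¹·m³] = m²·s⁻¹
  D. [kg·m²·s⁻¹] / [s] = kg·m²·s⁻²
  E. m·s⁻²
Only A. matches m²·s⁻².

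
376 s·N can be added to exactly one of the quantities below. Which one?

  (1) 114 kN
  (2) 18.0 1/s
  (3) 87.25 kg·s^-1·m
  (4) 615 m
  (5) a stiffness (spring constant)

Reference: N·s = kg·m·s⁻²·s = kg·m·s⁻¹.
Each option:
  (1) N = kg·m·s⁻²
  (2) s⁻¹
  (3) kg·m·s⁻¹  ← same
  (4) m
  (5) [stiffness (spring constant)] = kg·s⁻²
Only (3) matches kg·m·s⁻¹.

(3)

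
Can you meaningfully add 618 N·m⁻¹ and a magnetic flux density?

Expand each in SI base units:
  618 N·m⁻¹:  N·m⁻¹ = kg·m·s⁻²·m⁻¹ = kg·s⁻²
  a magnetic flux density:  [magnetic flux density] = kg·s⁻²·A⁻¹
kg·s⁻² ≠ kg·s⁻²·A⁻¹, so they cannot be added.

No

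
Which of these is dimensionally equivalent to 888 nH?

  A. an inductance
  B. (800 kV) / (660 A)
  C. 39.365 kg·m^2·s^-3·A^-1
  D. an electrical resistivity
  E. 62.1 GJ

Reference: H = V·s·A⁻¹ = kg·m²·s⁻²·A⁻².
Each option:
  A. [inductance] = kg·m²·s⁻²·A⁻²  ← same
  B. [kg·m²·s⁻³·A⁻¹] / [A] = kg·m²·s⁻³·A⁻²
  C. kg·m²·s⁻³·A⁻¹
  D. [electrical resistivity] = kg·m³·s⁻³·A⁻²
  E. J = N·m = kg·m²·s⁻²
Only A. matches kg·m²·s⁻²·A⁻².

A.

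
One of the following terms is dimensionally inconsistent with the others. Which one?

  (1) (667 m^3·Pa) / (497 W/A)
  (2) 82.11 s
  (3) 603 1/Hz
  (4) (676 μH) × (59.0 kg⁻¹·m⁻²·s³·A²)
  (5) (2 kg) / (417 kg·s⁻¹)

In SI base units:
  (1) [kg·m²·s⁻²] / [kg·m²·s⁻³·A⁻¹] = s·A
  (2) s
  (3) Hz⁻¹ = (s⁻¹)⁻¹ = s
  (4) [kg·m²·s⁻²·A⁻²] · [kg⁻¹·m⁻²·s³·A²] = s
  (5) [kg] / [kg·s⁻¹] = s
All reduce to s except (1), which is s·A.

(1)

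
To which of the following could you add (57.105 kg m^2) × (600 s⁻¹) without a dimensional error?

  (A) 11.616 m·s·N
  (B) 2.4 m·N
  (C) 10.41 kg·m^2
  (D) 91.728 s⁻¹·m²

Reference: [kg·m²] · [s⁻¹] = kg·m²·s⁻¹.
Each option:
  (A) N·m·s = kg·m·s⁻²·m·s = kg·m²·s⁻¹  ← same
  (B) N·m = kg·m·s⁻²·m = kg·m²·s⁻²
  (C) kg·m²
  (D) m²·s⁻¹
Only (A) matches kg·m²·s⁻¹.

(A)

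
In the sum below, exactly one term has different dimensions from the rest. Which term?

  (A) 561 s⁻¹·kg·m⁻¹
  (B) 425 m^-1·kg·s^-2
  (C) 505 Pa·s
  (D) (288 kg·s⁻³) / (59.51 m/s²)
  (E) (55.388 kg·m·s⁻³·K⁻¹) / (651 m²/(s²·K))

(B)

In SI base units:
  (A) kg·m⁻¹·s⁻¹
  (B) kg·m⁻¹·s⁻²
  (C) Pa·s = N·m⁻²·s = kg·m⁻¹·s⁻¹
  (D) [kg·s⁻³] / [m·s⁻²] = kg·m⁻¹·s⁻¹
  (E) [kg·m·s⁻³·K⁻¹] / [m²·s⁻²·K⁻¹] = kg·m⁻¹·s⁻¹
All reduce to kg·m⁻¹·s⁻¹ except (B), which is kg·m⁻¹·s⁻².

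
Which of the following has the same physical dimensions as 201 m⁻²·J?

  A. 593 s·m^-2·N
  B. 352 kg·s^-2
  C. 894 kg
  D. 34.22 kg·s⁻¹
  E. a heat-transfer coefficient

B.

Reference: J·m⁻² = N·m·m⁻² = kg·s⁻².
Each option:
  A. N·s·m⁻² = kg·m·s⁻²·s·m⁻² = kg·m⁻¹·s⁻¹
  B. kg·s⁻²  ← same
  C. kg
  D. kg·s⁻¹
  E. [heat-transfer coefficient] = kg·s⁻³·K⁻¹
Only B. matches kg·s⁻².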